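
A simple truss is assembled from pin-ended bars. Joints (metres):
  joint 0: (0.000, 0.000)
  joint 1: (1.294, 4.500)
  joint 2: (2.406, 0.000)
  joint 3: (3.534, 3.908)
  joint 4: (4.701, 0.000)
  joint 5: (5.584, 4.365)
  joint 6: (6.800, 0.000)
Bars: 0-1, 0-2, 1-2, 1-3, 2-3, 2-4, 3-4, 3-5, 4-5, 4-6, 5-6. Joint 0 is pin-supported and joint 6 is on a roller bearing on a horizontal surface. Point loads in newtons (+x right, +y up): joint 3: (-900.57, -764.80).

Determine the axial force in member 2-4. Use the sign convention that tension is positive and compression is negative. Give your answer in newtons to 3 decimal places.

N=7 nodes, M=11 members, R=3 reactions → 2N=14, M+R=14
member 0 (0-1): L=4.6824, (cx,cy)=(0.2764,0.9611)
member 1 (0-2): L=2.4060, (cx,cy)=(1.0000,0.0000)
member 2 (1-2): L=4.6354, (cx,cy)=(0.2399,-0.9708)
member 3 (1-3): L=2.3169, (cx,cy)=(0.9668,-0.2555)
member 4 (2-3): L=4.0675, (cx,cy)=(0.2773,0.9608)
member 5 (2-4): L=2.2950, (cx,cy)=(1.0000,0.0000)
member 6 (3-4): L=4.0785, (cx,cy)=(0.2861,-0.9582)
member 7 (3-5): L=2.1003, (cx,cy)=(0.9760,0.2176)
member 8 (4-5): L=4.4534, (cx,cy)=(0.1983,0.9801)
member 9 (4-6): L=2.0990, (cx,cy)=(1.0000,0.0000)
member 10 (5-6): L=4.5312, (cx,cy)=(0.2684,-0.9633)
solve A·x = −loads:
  F[0-1] = -920.7503 N (compression)
  F[0-2] = -646.1144 N (compression)
  F[1-2] = +1049.3090 N (tension)
  F[1-3] = -523.5589 N (compression)
  F[2-3] = -1060.2529 N (compression)
  F[2-4] = -100.3633 N (compression)
  F[3-4] = +139.4019 N (tension)
  F[3-5] = +61.9603 N (tension)
  F[4-5] = -136.2791 N (compression)
  F[4-6] = -33.4551 N (compression)
  F[5-6] = +124.6647 N (tension)
  Rx@0 = +900.5700 N
  Ry@0 = +884.8918 N
  Ry@6 = -120.0918 N

-100.363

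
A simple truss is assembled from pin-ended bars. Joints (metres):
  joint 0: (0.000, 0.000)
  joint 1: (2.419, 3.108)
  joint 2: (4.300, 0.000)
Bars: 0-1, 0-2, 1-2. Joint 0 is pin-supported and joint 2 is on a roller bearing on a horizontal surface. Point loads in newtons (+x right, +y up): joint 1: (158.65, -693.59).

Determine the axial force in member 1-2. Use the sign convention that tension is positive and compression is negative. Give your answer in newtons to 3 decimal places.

-590.116

N=3 nodes, M=3 members, R=3 reactions → 2N=6, M+R=6
member 0 (0-1): L=3.9384, (cx,cy)=(0.6142,0.7891)
member 1 (0-2): L=4.3000, (cx,cy)=(1.0000,0.0000)
member 2 (1-2): L=3.6329, (cx,cy)=(0.5178,-0.8555)
solve A·x = −loads:
  F[0-1] = -239.1627 N (compression)
  F[0-2] = +305.5448 N (tension)
  F[1-2] = -590.1158 N (compression)
  Rx@0 = -158.6500 N
  Ry@0 = +188.7346 N
  Ry@2 = +504.8554 N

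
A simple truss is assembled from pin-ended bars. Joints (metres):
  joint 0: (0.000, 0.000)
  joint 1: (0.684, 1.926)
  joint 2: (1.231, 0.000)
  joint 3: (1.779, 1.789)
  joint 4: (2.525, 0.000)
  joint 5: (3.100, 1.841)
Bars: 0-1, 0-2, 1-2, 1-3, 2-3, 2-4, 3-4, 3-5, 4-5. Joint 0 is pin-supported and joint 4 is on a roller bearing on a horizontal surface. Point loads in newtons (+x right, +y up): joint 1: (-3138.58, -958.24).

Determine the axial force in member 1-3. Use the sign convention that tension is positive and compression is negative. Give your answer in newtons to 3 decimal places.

N=6 nodes, M=9 members, R=3 reactions → 2N=12, M+R=12
member 0 (0-1): L=2.0439, (cx,cy)=(0.3347,0.9423)
member 1 (0-2): L=1.2310, (cx,cy)=(1.0000,0.0000)
member 2 (1-2): L=2.0022, (cx,cy)=(0.2732,-0.9620)
member 3 (1-3): L=1.1035, (cx,cy)=(0.9923,-0.1241)
member 4 (2-3): L=1.8710, (cx,cy)=(0.2929,0.9561)
member 5 (2-4): L=1.2940, (cx,cy)=(1.0000,0.0000)
member 6 (3-4): L=1.9383, (cx,cy)=(0.3849,-0.9230)
member 7 (3-5): L=1.3220, (cx,cy)=(0.9992,0.0393)
member 8 (4-5): L=1.9287, (cx,cy)=(0.2981,0.9545)
solve A·x = −loads:
  F[0-1] = -3281.9249 N (compression)
  F[0-2] = -2040.2439 N (compression)
  F[1-2] = +2025.4701 N (tension)
  F[1-3] = +1498.4706 N (tension)
  F[2-3] = -2037.7740 N (compression)
  F[2-4] = -890.0473 N (compression)
  F[3-4] = +2312.5812 N (tension)
  F[3-5] = +0.0000 N (tension)
  F[4-5] = -0.0000 N (compression)
  Rx@0 = +3138.5800 N
  Ry@0 = +3092.6831 N
  Ry@4 = -2134.4431 N

1498.471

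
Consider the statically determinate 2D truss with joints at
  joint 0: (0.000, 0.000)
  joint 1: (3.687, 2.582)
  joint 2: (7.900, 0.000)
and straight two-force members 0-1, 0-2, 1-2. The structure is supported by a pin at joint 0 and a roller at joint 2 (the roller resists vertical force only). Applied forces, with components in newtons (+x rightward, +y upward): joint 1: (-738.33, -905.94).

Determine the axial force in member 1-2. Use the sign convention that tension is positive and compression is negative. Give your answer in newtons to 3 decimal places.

-347.339

N=3 nodes, M=3 members, R=3 reactions → 2N=6, M+R=6
member 0 (0-1): L=4.5012, (cx,cy)=(0.8191,0.5736)
member 1 (0-2): L=7.9000, (cx,cy)=(1.0000,0.0000)
member 2 (1-2): L=4.9413, (cx,cy)=(0.8526,-0.5225)
solve A·x = −loads:
  F[0-1] = -1262.9165 N (compression)
  F[0-2] = +296.1465 N (tension)
  F[1-2] = -347.3388 N (compression)
  Rx@0 = +738.3300 N
  Ry@0 = +724.4422 N
  Ry@2 = +181.4978 N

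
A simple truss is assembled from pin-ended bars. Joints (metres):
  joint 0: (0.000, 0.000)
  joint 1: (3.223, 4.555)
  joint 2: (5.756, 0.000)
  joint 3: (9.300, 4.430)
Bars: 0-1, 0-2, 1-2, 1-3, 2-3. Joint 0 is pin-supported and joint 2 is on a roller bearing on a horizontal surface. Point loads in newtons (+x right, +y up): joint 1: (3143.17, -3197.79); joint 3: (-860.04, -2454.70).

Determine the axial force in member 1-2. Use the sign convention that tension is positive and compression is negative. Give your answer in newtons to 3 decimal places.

N=4 nodes, M=5 members, R=3 reactions → 2N=8, M+R=8
member 0 (0-1): L=5.5799, (cx,cy)=(0.5776,0.8163)
member 1 (0-2): L=5.7560, (cx,cy)=(1.0000,0.0000)
member 2 (1-2): L=5.2119, (cx,cy)=(0.4860,-0.8740)
member 3 (1-3): L=6.0783, (cx,cy)=(0.9998,-0.0206)
member 4 (2-3): L=5.6732, (cx,cy)=(0.6247,0.7809)
solve A·x = −loads:
  F[0-1] = +2363.7542 N (tension)
  F[0-2] = +917.8148 N (tension)
  F[1-2] = -5892.3848 N (compression)
  F[1-3] = +1086.0815 N (tension)
  F[2-3] = -3114.9467 N (compression)
  Rx@0 = -2283.1300 N
  Ry@0 = -1929.5721 N
  Ry@2 = +7582.0621 N

-5892.385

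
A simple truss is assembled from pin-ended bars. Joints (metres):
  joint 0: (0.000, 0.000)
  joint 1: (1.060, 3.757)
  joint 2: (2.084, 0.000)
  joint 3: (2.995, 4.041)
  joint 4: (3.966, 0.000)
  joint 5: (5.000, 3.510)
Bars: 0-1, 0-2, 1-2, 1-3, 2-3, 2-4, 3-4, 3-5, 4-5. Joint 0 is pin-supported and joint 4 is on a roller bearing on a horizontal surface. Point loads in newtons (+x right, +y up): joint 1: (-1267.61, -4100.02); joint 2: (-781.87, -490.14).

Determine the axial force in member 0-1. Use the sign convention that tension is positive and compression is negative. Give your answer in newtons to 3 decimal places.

N=6 nodes, M=9 members, R=3 reactions → 2N=12, M+R=12
member 0 (0-1): L=3.9037, (cx,cy)=(0.2715,0.9624)
member 1 (0-2): L=2.0840, (cx,cy)=(1.0000,0.0000)
member 2 (1-2): L=3.8940, (cx,cy)=(0.2630,-0.9648)
member 3 (1-3): L=1.9557, (cx,cy)=(0.9894,0.1452)
member 4 (2-3): L=4.1424, (cx,cy)=(0.2199,0.9755)
member 5 (2-4): L=1.8820, (cx,cy)=(1.0000,0.0000)
member 6 (3-4): L=4.1560, (cx,cy)=(0.2336,-0.9723)
member 7 (3-5): L=2.0741, (cx,cy)=(0.9667,-0.2560)
member 8 (4-5): L=3.6591, (cx,cy)=(0.2826,0.9592)
solve A·x = −loads:
  F[0-1] = -4610.8391 N (compression)
  F[0-2] = -797.4562 N (compression)
  F[1-2] = +338.7134 N (tension)
  F[1-3] = -74.2710 N (compression)
  F[2-3] = +167.4470 N (tension)
  F[2-4] = +36.6588 N (tension)
  F[3-4] = -156.9048 N (compression)
  F[3-5] = -0.0000 N (compression)
  F[4-5] = +0.0000 N (tension)
  Rx@0 = +2049.4800 N
  Ry@0 = +4437.5977 N
  Ry@4 = +152.5623 N

-4610.839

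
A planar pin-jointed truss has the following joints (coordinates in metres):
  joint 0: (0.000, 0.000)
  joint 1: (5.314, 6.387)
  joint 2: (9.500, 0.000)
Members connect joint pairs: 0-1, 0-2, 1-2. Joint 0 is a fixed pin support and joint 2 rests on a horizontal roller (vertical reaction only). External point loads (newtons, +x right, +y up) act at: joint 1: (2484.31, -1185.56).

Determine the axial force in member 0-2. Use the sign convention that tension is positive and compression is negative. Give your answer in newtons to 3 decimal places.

1529.300

N=3 nodes, M=3 members, R=3 reactions → 2N=6, M+R=6
member 0 (0-1): L=8.3086, (cx,cy)=(0.6396,0.7687)
member 1 (0-2): L=9.5000, (cx,cy)=(1.0000,0.0000)
member 2 (1-2): L=7.6365, (cx,cy)=(0.5482,-0.8364)
solve A·x = −loads:
  F[0-1] = +1493.1827 N (tension)
  F[0-2] = +1529.2995 N (tension)
  F[1-2] = -2789.8995 N (compression)
  Rx@0 = -2484.3100 N
  Ry@0 = -1147.8457 N
  Ry@2 = +2333.4057 N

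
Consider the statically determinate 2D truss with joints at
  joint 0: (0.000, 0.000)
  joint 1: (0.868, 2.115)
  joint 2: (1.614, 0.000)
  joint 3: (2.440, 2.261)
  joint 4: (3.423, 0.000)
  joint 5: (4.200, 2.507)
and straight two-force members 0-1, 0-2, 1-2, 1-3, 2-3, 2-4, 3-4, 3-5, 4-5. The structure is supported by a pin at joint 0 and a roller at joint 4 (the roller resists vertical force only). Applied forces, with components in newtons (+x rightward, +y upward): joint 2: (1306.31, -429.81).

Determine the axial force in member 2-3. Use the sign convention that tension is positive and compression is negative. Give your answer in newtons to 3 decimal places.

232.359

N=6 nodes, M=9 members, R=3 reactions → 2N=12, M+R=12
member 0 (0-1): L=2.2862, (cx,cy)=(0.3797,0.9251)
member 1 (0-2): L=1.6140, (cx,cy)=(1.0000,0.0000)
member 2 (1-2): L=2.2427, (cx,cy)=(0.3326,-0.9431)
member 3 (1-3): L=1.5788, (cx,cy)=(0.9957,0.0925)
member 4 (2-3): L=2.4072, (cx,cy)=(0.3431,0.9393)
member 5 (2-4): L=1.8090, (cx,cy)=(1.0000,0.0000)
member 6 (3-4): L=2.4654, (cx,cy)=(0.3987,-0.9171)
member 7 (3-5): L=1.7771, (cx,cy)=(0.9904,0.1384)
member 8 (4-5): L=2.6246, (cx,cy)=(0.2960,0.9552)
solve A·x = −loads:
  F[0-1] = -245.5328 N (compression)
  F[0-2] = +1399.5318 N (tension)
  F[1-2] = +224.3336 N (tension)
  F[1-3] = -168.5650 N (compression)
  F[2-3] = +232.3590 N (tension)
  F[2-4] = +88.1102 N (tension)
  F[3-4] = -220.9874 N (compression)
  F[3-5] = -0.0000 N (compression)
  F[4-5] = -0.0000 N (compression)
  Rx@0 = -1306.3100 N
  Ry@0 = +227.1476 N
  Ry@4 = +202.6624 N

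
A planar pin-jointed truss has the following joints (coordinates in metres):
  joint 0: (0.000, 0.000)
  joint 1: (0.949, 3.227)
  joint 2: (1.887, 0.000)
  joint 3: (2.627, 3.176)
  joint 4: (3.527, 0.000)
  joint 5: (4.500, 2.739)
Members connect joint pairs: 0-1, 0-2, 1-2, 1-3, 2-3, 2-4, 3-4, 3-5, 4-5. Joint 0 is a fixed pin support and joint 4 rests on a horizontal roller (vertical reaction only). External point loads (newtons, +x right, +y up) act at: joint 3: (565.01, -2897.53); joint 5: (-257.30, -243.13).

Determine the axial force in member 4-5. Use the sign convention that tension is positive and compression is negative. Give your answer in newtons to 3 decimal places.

N=6 nodes, M=9 members, R=3 reactions → 2N=12, M+R=12
member 0 (0-1): L=3.3636, (cx,cy)=(0.2821,0.9594)
member 1 (0-2): L=1.8870, (cx,cy)=(1.0000,0.0000)
member 2 (1-2): L=3.3606, (cx,cy)=(0.2791,-0.9603)
member 3 (1-3): L=1.6788, (cx,cy)=(0.9995,-0.0304)
member 4 (2-3): L=3.2611, (cx,cy)=(0.2269,0.9739)
member 5 (2-4): L=1.6400, (cx,cy)=(1.0000,0.0000)
member 6 (3-4): L=3.3011, (cx,cy)=(0.2726,-0.9621)
member 7 (3-5): L=1.9233, (cx,cy)=(0.9738,-0.2272)
member 8 (4-5): L=2.9067, (cx,cy)=(0.3347,0.9423)
solve A·x = −loads:
  F[0-1] = -378.7211 N (compression)
  F[0-2] = +414.5601 N (tension)
  F[1-2] = +385.1582 N (tension)
  F[1-3] = -214.4545 N (compression)
  F[2-3] = -379.7570 N (compression)
  F[2-4] = +608.2397 N (tension)
  F[3-4] = -2595.7013 N (compression)
  F[3-5] = -162.0872 N (compression)
  F[4-5] = -297.0983 N (compression)
  Rx@0 = -307.7100 N
  Ry@0 = +363.3355 N
  Ry@4 = +2777.3245 N

-297.098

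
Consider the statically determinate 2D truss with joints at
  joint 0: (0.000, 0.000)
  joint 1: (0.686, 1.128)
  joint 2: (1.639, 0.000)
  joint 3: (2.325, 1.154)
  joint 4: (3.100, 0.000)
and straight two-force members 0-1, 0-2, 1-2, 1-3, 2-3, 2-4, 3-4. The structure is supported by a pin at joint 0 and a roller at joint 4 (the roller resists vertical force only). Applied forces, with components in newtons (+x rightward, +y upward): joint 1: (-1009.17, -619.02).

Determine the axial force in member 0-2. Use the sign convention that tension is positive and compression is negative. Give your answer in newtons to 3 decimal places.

N=5 nodes, M=7 members, R=3 reactions → 2N=10, M+R=10
member 0 (0-1): L=1.3202, (cx,cy)=(0.5196,0.8544)
member 1 (0-2): L=1.6390, (cx,cy)=(1.0000,0.0000)
member 2 (1-2): L=1.4767, (cx,cy)=(0.6454,-0.7639)
member 3 (1-3): L=1.6392, (cx,cy)=(0.9999,0.0159)
member 4 (2-3): L=1.3425, (cx,cy)=(0.5110,0.8596)
member 5 (2-4): L=1.4610, (cx,cy)=(1.0000,0.0000)
member 6 (3-4): L=1.3901, (cx,cy)=(0.5575,-0.8302)
solve A·x = −loads:
  F[0-1] = -993.9622 N (compression)
  F[0-2] = -492.6968 N (compression)
  F[1-2] = +307.5013 N (tension)
  F[1-3] = +294.2832 N (tension)
  F[2-3] = -273.2611 N (compression)
  F[2-4] = -154.6135 N (compression)
  F[3-4] = +277.3241 N (tension)
  Rx@0 = +1009.1700 N
  Ry@0 = +849.2445 N
  Ry@4 = -230.2245 N

-492.697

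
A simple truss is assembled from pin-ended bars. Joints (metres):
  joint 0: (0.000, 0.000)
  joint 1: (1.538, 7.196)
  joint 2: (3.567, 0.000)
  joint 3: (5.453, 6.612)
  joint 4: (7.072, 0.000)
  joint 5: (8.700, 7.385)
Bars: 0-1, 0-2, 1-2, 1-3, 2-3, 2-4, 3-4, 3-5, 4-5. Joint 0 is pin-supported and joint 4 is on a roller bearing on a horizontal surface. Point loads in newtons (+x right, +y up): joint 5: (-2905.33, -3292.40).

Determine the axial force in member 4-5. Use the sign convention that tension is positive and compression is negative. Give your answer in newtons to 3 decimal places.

-2810.692

N=6 nodes, M=9 members, R=3 reactions → 2N=12, M+R=12
member 0 (0-1): L=7.3585, (cx,cy)=(0.2090,0.9779)
member 1 (0-2): L=3.5670, (cx,cy)=(1.0000,0.0000)
member 2 (1-2): L=7.4766, (cx,cy)=(0.2714,-0.9625)
member 3 (1-3): L=3.9583, (cx,cy)=(0.9891,-0.1475)
member 4 (2-3): L=6.8757, (cx,cy)=(0.2743,0.9616)
member 5 (2-4): L=3.5050, (cx,cy)=(1.0000,0.0000)
member 6 (3-4): L=6.8073, (cx,cy)=(0.2378,-0.9713)
member 7 (3-5): L=3.3377, (cx,cy)=(0.9728,0.2316)
member 8 (4-5): L=7.5623, (cx,cy)=(0.2153,0.9766)
solve A·x = −loads:
  F[0-1] = -2327.3985 N (compression)
  F[0-2] = -2418.8820 N (compression)
  F[1-2] = +2547.2700 N (tension)
  F[1-3] = -1190.7592 N (compression)
  F[2-3] = -2549.4619 N (compression)
  F[2-4] = -1028.2884 N (compression)
  F[3-4] = +1779.4424 N (tension)
  F[3-5] = -2364.5354 N (compression)
  F[4-5] = -2810.6917 N (compression)
  Rx@0 = +2905.3300 N
  Ry@0 = +2275.9947 N
  Ry@4 = +1016.4053 N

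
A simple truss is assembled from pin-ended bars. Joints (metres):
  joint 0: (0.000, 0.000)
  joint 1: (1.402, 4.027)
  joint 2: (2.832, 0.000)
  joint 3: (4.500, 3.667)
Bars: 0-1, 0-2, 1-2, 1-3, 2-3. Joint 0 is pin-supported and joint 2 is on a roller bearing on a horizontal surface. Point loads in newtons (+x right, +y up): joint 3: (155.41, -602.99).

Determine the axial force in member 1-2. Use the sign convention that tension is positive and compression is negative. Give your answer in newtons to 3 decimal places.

N=4 nodes, M=5 members, R=3 reactions → 2N=8, M+R=8
member 0 (0-1): L=4.2641, (cx,cy)=(0.3288,0.9444)
member 1 (0-2): L=2.8320, (cx,cy)=(1.0000,0.0000)
member 2 (1-2): L=4.2734, (cx,cy)=(0.3346,-0.9423)
member 3 (1-3): L=3.1188, (cx,cy)=(0.9933,-0.1154)
member 4 (2-3): L=4.0285, (cx,cy)=(0.4140,0.9103)
solve A·x = −loads:
  F[0-1] = +589.1377 N (tension)
  F[0-2] = -38.2946 N (compression)
  F[1-2] = -640.7473 N (compression)
  F[1-3] = +410.8648 N (tension)
  F[2-3] = -610.3393 N (compression)
  Rx@0 = -155.4100 N
  Ry@0 = -556.3827 N
  Ry@2 = +1159.3727 N

-640.747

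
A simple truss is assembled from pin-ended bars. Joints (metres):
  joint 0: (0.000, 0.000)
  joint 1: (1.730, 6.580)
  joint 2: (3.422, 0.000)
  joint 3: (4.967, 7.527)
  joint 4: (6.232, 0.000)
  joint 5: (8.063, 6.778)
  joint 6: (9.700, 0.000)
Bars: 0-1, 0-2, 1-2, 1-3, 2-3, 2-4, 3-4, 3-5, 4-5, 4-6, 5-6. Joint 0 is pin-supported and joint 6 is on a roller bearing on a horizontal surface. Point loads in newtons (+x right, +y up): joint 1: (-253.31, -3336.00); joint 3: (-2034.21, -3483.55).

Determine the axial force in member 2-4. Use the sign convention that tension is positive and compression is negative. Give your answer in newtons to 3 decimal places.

395.160

N=7 nodes, M=11 members, R=3 reactions → 2N=14, M+R=14
member 0 (0-1): L=6.8036, (cx,cy)=(0.2543,0.9671)
member 1 (0-2): L=3.4220, (cx,cy)=(1.0000,0.0000)
member 2 (1-2): L=6.7941, (cx,cy)=(0.2490,-0.9685)
member 3 (1-3): L=3.3727, (cx,cy)=(0.9598,0.2808)
member 4 (2-3): L=7.6839, (cx,cy)=(0.2011,0.9796)
member 5 (2-4): L=2.8100, (cx,cy)=(1.0000,0.0000)
member 6 (3-4): L=7.6326, (cx,cy)=(0.1657,-0.9862)
member 7 (3-5): L=3.1853, (cx,cy)=(0.9720,-0.2351)
member 8 (4-5): L=7.0210, (cx,cy)=(0.2608,0.9654)
member 9 (4-6): L=3.4680, (cx,cy)=(1.0000,0.0000)
member 10 (5-6): L=6.9729, (cx,cy)=(0.2348,-0.9721)
solve A·x = −loads:
  F[0-1] = -6401.5253 N (compression)
  F[0-2] = -659.7642 N (compression)
  F[1-2] = +2355.6098 N (tension)
  F[1-3] = -2043.2898 N (compression)
  F[2-3] = -2328.9555 N (compression)
  F[2-4] = +395.1602 N (tension)
  F[3-4] = -563.2047 N (compression)
  F[3-5] = -310.5228 N (compression)
  F[4-5] = +575.3244 N (tension)
  F[4-6] = +151.7769 N (tension)
  F[5-6] = -646.5010 N (compression)
  Rx@0 = +2287.5200 N
  Ry@0 = +6191.1176 N
  Ry@6 = +628.4324 N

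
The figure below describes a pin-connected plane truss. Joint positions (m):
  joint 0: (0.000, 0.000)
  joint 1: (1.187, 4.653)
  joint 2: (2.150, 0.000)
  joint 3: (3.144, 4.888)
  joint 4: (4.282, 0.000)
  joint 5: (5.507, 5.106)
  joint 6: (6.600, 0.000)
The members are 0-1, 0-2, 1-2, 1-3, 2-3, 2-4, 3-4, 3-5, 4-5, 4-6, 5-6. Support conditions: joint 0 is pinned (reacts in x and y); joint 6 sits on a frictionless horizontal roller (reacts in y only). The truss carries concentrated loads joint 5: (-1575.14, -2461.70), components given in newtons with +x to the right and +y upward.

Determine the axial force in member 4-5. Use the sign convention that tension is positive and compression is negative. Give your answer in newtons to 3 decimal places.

-1540.087

N=7 nodes, M=11 members, R=3 reactions → 2N=14, M+R=14
member 0 (0-1): L=4.8020, (cx,cy)=(0.2472,0.9690)
member 1 (0-2): L=2.1500, (cx,cy)=(1.0000,0.0000)
member 2 (1-2): L=4.7516, (cx,cy)=(0.2027,-0.9792)
member 3 (1-3): L=1.9711, (cx,cy)=(0.9929,0.1192)
member 4 (2-3): L=4.9880, (cx,cy)=(0.1993,0.9799)
member 5 (2-4): L=2.1320, (cx,cy)=(1.0000,0.0000)
member 6 (3-4): L=5.0187, (cx,cy)=(0.2268,-0.9740)
member 7 (3-5): L=2.3730, (cx,cy)=(0.9958,0.0919)
member 8 (4-5): L=5.2509, (cx,cy)=(0.2333,0.9724)
member 9 (4-6): L=2.3180, (cx,cy)=(1.0000,0.0000)
member 10 (5-6): L=5.2217, (cx,cy)=(0.2093,-0.9778)
solve A·x = −loads:
  F[0-1] = -1678.3410 N (compression)
  F[0-2] = -1160.2747 N (compression)
  F[1-2] = +1570.8101 N (tension)
  F[1-3] = -738.4861 N (compression)
  F[2-3] = -1569.6947 N (compression)
  F[2-4] = -529.1181 N (compression)
  F[3-4] = +1537.6419 N (tension)
  F[3-5] = -1400.6062 N (compression)
  F[4-5] = -1540.0873 N (compression)
  F[4-6] = +178.8363 N (tension)
  F[5-6] = -854.3686 N (compression)
  Rx@0 = +1575.1400 N
  Ry@0 = +1626.2580 N
  Ry@6 = +835.4420 N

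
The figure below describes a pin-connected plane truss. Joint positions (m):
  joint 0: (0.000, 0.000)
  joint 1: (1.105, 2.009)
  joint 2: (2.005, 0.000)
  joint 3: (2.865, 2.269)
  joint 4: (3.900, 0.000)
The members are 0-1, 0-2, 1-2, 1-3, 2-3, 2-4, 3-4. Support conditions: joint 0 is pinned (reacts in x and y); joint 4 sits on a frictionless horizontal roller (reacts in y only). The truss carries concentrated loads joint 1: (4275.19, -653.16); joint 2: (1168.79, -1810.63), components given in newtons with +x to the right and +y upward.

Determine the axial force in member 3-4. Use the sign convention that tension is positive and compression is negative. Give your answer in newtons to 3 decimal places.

N=5 nodes, M=7 members, R=3 reactions → 2N=10, M+R=10
member 0 (0-1): L=2.2928, (cx,cy)=(0.4819,0.8762)
member 1 (0-2): L=2.0050, (cx,cy)=(1.0000,0.0000)
member 2 (1-2): L=2.2014, (cx,cy)=(0.4088,-0.9126)
member 3 (1-3): L=1.7791, (cx,cy)=(0.9893,0.1461)
member 4 (2-3): L=2.4265, (cx,cy)=(0.3544,0.9351)
member 5 (2-4): L=1.8950, (cx,cy)=(1.0000,0.0000)
member 6 (3-4): L=2.4939, (cx,cy)=(0.4150,-0.9098)
solve A·x = −loads:
  F[0-1] = +975.1038 N (tension)
  F[0-2] = +4974.0429 N (tension)
  F[1-2] = -2127.1143 N (compression)
  F[1-3] = -2967.4755 N (compression)
  F[2-3] = +4012.3035 N (tension)
  F[2-4] = +1513.5826 N (tension)
  F[3-4] = -3647.0902 N (compression)
  Rx@0 = -5443.9800 N
  Ry@0 = -854.3925 N
  Ry@4 = +3318.1825 N

-3647.090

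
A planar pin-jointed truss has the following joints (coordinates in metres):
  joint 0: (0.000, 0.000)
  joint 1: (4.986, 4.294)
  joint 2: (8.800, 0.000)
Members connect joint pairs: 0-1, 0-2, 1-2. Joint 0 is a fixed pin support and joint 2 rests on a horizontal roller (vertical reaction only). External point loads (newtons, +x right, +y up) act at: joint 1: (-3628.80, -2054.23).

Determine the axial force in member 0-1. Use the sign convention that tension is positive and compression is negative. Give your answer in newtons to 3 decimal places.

N=3 nodes, M=3 members, R=3 reactions → 2N=6, M+R=6
member 0 (0-1): L=6.5802, (cx,cy)=(0.7577,0.6526)
member 1 (0-2): L=8.8000, (cx,cy)=(1.0000,0.0000)
member 2 (1-2): L=5.7433, (cx,cy)=(0.6641,-0.7477)
solve A·x = −loads:
  F[0-1] = -4077.7612 N (compression)
  F[0-2] = -538.9530 N (compression)
  F[1-2] = +811.5750 N (tension)
  Rx@0 = +3628.8000 N
  Ry@0 = +2661.0114 N
  Ry@2 = -606.7814 N

-4077.761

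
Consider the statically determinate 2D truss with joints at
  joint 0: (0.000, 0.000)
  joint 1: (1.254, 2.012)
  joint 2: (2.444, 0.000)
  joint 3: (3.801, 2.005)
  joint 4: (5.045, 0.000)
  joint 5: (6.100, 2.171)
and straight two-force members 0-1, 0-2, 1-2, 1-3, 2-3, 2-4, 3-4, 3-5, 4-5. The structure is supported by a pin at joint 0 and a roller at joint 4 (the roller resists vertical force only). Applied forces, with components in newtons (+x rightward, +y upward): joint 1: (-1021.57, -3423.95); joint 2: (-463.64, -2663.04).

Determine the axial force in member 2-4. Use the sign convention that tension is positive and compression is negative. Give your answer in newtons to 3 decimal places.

N=6 nodes, M=9 members, R=3 reactions → 2N=12, M+R=12
member 0 (0-1): L=2.3708, (cx,cy)=(0.5289,0.8487)
member 1 (0-2): L=2.4440, (cx,cy)=(1.0000,0.0000)
member 2 (1-2): L=2.3376, (cx,cy)=(0.5091,-0.8607)
member 3 (1-3): L=2.5470, (cx,cy)=(1.0000,-0.0027)
member 4 (2-3): L=2.4210, (cx,cy)=(0.5605,0.8282)
member 5 (2-4): L=2.6010, (cx,cy)=(1.0000,0.0000)
member 6 (3-4): L=2.3596, (cx,cy)=(0.5272,-0.8497)
member 7 (3-5): L=2.3050, (cx,cy)=(0.9974,0.0720)
member 8 (4-5): L=2.4138, (cx,cy)=(0.4371,0.8994)
solve A·x = −loads:
  F[0-1] = -5129.5536 N (compression)
  F[0-2] = +1228.0002 N (tension)
  F[1-2] = +1086.8463 N (tension)
  F[1-3] = -2244.9352 N (compression)
  F[2-3] = +2086.0468 N (tension)
  F[2-4] = +1075.6953 N (tension)
  F[3-4] = -2040.3346 N (compression)
  F[3-5] = -0.0000 N (compression)
  F[4-5] = +0.0000 N (tension)
  Rx@0 = +1485.2100 N
  Ry@0 = +4353.2528 N
  Ry@4 = +1733.7372 N

1075.695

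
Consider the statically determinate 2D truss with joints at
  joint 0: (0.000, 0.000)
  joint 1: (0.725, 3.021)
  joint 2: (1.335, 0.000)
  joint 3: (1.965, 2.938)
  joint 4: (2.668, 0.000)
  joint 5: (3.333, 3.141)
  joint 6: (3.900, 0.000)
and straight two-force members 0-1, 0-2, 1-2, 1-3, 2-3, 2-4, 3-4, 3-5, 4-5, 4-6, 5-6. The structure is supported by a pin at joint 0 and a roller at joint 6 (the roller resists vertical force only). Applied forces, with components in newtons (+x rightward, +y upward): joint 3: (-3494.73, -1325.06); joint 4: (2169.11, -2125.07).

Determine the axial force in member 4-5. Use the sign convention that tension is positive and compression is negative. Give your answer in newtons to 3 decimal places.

-554.044

N=7 nodes, M=11 members, R=3 reactions → 2N=14, M+R=14
member 0 (0-1): L=3.1068, (cx,cy)=(0.2334,0.9724)
member 1 (0-2): L=1.3350, (cx,cy)=(1.0000,0.0000)
member 2 (1-2): L=3.0820, (cx,cy)=(0.1979,-0.9802)
member 3 (1-3): L=1.2428, (cx,cy)=(0.9978,-0.0668)
member 4 (2-3): L=3.0048, (cx,cy)=(0.2097,0.9778)
member 5 (2-4): L=1.3330, (cx,cy)=(1.0000,0.0000)
member 6 (3-4): L=3.0209, (cx,cy)=(0.2327,-0.9725)
member 7 (3-5): L=1.3830, (cx,cy)=(0.9892,0.1468)
member 8 (4-5): L=3.2106, (cx,cy)=(0.2071,0.9783)
member 9 (4-6): L=1.2320, (cx,cy)=(1.0000,0.0000)
member 10 (5-6): L=3.1918, (cx,cy)=(0.1776,-0.9841)
solve A·x = −loads:
  F[0-1] = -4073.9142 N (compression)
  F[0-2] = -374.9282 N (compression)
  F[1-2] = +4162.5636 N (tension)
  F[1-3] = -1778.5395 N (compression)
  F[2-3] = -4172.9678 N (compression)
  F[2-4] = +1323.8758 N (tension)
  F[3-4] = +2742.3883 N (tension)
  F[3-5] = +209.3221 N (tension)
  F[4-5] = -554.0443 N (compression)
  F[4-6] = -92.2985 N (compression)
  F[5-6] = +519.5683 N (tension)
  Rx@0 = +1325.6200 N
  Ry@0 = +3961.4344 N
  Ry@6 = -511.3044 N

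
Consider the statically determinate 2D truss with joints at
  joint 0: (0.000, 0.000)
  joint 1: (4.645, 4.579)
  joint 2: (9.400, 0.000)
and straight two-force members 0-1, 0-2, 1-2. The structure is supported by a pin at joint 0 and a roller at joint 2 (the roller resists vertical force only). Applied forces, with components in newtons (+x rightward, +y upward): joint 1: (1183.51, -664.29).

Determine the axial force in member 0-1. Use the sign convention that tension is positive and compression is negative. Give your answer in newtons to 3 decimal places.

N=3 nodes, M=3 members, R=3 reactions → 2N=6, M+R=6
member 0 (0-1): L=6.5225, (cx,cy)=(0.7121,0.7020)
member 1 (0-2): L=9.4000, (cx,cy)=(1.0000,0.0000)
member 2 (1-2): L=6.6013, (cx,cy)=(0.7203,-0.6937)
solve A·x = −loads:
  F[0-1] = +342.5621 N (tension)
  F[0-2] = +939.5550 N (tension)
  F[1-2] = -1304.3727 N (compression)
  Rx@0 = -1183.5100 N
  Ry@0 = -240.4887 N
  Ry@2 = +904.7787 N

342.562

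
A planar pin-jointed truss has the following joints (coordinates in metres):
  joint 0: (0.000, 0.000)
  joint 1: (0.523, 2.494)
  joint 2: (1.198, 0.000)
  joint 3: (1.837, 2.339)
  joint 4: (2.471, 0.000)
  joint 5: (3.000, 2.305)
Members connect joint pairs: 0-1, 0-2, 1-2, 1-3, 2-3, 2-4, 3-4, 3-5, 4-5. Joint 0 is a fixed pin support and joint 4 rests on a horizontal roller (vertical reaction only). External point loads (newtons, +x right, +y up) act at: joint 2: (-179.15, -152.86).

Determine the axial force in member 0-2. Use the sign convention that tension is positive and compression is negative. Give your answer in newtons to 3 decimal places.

-162.636

N=6 nodes, M=9 members, R=3 reactions → 2N=12, M+R=12
member 0 (0-1): L=2.5482, (cx,cy)=(0.2052,0.9787)
member 1 (0-2): L=1.1980, (cx,cy)=(1.0000,0.0000)
member 2 (1-2): L=2.5837, (cx,cy)=(0.2613,-0.9653)
member 3 (1-3): L=1.3231, (cx,cy)=(0.9931,-0.1171)
member 4 (2-3): L=2.4247, (cx,cy)=(0.2635,0.9646)
member 5 (2-4): L=1.2730, (cx,cy)=(1.0000,0.0000)
member 6 (3-4): L=2.4234, (cx,cy)=(0.2616,-0.9652)
member 7 (3-5): L=1.1635, (cx,cy)=(0.9996,-0.0292)
member 8 (4-5): L=2.3649, (cx,cy)=(0.2237,0.9747)
solve A·x = −loads:
  F[0-1] = -80.4627 N (compression)
  F[0-2] = -162.6359 N (compression)
  F[1-2] = +86.3583 N (tension)
  F[1-3] = -39.3461 N (compression)
  F[2-3] = +72.0478 N (tension)
  F[2-4] = +20.0880 N (tension)
  F[3-4] = -76.7844 N (compression)
  F[3-5] = +0.0000 N (tension)
  F[4-5] = -0.0000 N (compression)
  Rx@0 = +179.1500 N
  Ry@0 = +78.7498 N
  Ry@4 = +74.1102 N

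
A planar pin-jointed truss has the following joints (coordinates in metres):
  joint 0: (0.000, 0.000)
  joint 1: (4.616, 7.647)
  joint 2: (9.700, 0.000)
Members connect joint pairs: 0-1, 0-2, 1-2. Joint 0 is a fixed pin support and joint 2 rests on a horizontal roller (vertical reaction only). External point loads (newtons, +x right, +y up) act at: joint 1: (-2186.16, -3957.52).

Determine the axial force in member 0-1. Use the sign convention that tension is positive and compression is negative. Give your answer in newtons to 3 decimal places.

N=3 nodes, M=3 members, R=3 reactions → 2N=6, M+R=6
member 0 (0-1): L=8.9322, (cx,cy)=(0.5168,0.8561)
member 1 (0-2): L=9.7000, (cx,cy)=(1.0000,0.0000)
member 2 (1-2): L=9.1828, (cx,cy)=(0.5536,-0.8328)
solve A·x = −loads:
  F[0-1] = -4435.9491 N (compression)
  F[0-2] = +106.2604 N (tension)
  F[1-2] = -191.9291 N (compression)
  Rx@0 = +2186.1600 N
  Ry@0 = +3797.6904 N
  Ry@2 = +159.8296 N

-4435.949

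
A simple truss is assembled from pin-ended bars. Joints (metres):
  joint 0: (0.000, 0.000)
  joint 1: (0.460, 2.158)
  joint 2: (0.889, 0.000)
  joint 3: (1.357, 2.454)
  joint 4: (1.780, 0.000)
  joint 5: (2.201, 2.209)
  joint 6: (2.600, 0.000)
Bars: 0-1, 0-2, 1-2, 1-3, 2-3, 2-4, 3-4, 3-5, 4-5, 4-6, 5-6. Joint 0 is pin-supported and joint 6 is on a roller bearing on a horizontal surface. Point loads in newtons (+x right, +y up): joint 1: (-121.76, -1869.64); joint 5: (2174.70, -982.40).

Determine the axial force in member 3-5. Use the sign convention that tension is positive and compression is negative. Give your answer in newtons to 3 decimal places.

N=7 nodes, M=11 members, R=3 reactions → 2N=14, M+R=14
member 0 (0-1): L=2.2065, (cx,cy)=(0.2085,0.9780)
member 1 (0-2): L=0.8890, (cx,cy)=(1.0000,0.0000)
member 2 (1-2): L=2.2002, (cx,cy)=(0.1950,-0.9808)
member 3 (1-3): L=0.9446, (cx,cy)=(0.9496,0.3134)
member 4 (2-3): L=2.4982, (cx,cy)=(0.1873,0.9823)
member 5 (2-4): L=0.8910, (cx,cy)=(1.0000,0.0000)
member 6 (3-4): L=2.4902, (cx,cy)=(0.1699,-0.9855)
member 7 (3-5): L=0.8788, (cx,cy)=(0.9604,-0.2788)
member 8 (4-5): L=2.2488, (cx,cy)=(0.1872,0.9823)
member 9 (4-6): L=0.8200, (cx,cy)=(1.0000,0.0000)
member 10 (5-6): L=2.2447, (cx,cy)=(0.1777,-0.9841)
solve A·x = −loads:
  F[0-1] = +58.2597 N (tension)
  F[0-2] = +2040.7942 N (tension)
  F[1-2] = -1801.1147 N (compression)
  F[1-3] = +510.8156 N (tension)
  F[2-3] = +1798.3841 N (tension)
  F[2-4] = +1352.7169 N (tension)
  F[3-4] = -2312.8892 N (compression)
  F[3-5] = +1265.0159 N (tension)
  F[4-5] = +2320.3011 N (tension)
  F[4-6] = +525.4408 N (tension)
  F[5-6] = -2956.0926 N (compression)
  Rx@0 = -2052.9400 N
  Ry@0 = -56.9796 N
  Ry@6 = +2909.0196 N

1265.016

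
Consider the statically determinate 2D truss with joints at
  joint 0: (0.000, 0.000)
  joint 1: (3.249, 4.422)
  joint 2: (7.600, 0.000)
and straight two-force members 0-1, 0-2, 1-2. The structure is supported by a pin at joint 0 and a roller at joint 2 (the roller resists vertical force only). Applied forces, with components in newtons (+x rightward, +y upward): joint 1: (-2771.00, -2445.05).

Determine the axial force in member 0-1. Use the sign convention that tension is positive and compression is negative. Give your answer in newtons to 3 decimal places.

-3737.689

N=3 nodes, M=3 members, R=3 reactions → 2N=6, M+R=6
member 0 (0-1): L=5.4873, (cx,cy)=(0.5921,0.8059)
member 1 (0-2): L=7.6000, (cx,cy)=(1.0000,0.0000)
member 2 (1-2): L=6.2037, (cx,cy)=(0.7014,-0.7128)
solve A·x = −loads:
  F[0-1] = -3737.6886 N (compression)
  F[0-2] = -557.9214 N (compression)
  F[1-2] = +795.4837 N (tension)
  Rx@0 = +2771.0000 N
  Ry@0 = +3012.0756 N
  Ry@2 = -567.0256 N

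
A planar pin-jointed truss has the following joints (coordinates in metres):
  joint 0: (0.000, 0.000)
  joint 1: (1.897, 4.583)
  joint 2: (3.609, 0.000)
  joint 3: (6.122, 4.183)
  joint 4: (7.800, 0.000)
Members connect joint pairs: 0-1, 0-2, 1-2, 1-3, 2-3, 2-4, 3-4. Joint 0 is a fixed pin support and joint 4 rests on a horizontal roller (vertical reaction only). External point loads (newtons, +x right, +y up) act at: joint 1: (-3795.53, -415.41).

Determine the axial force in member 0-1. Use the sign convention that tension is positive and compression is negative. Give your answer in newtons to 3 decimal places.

-2753.859

N=5 nodes, M=7 members, R=3 reactions → 2N=10, M+R=10
member 0 (0-1): L=4.9601, (cx,cy)=(0.3825,0.9240)
member 1 (0-2): L=3.6090, (cx,cy)=(1.0000,0.0000)
member 2 (1-2): L=4.8923, (cx,cy)=(0.3499,-0.9368)
member 3 (1-3): L=4.2439, (cx,cy)=(0.9955,-0.0943)
member 4 (2-3): L=4.8798, (cx,cy)=(0.5150,0.8572)
member 5 (2-4): L=4.1910, (cx,cy)=(1.0000,0.0000)
member 6 (3-4): L=4.5070, (cx,cy)=(0.3723,-0.9281)
solve A·x = −loads:
  F[0-1] = -2753.8593 N (compression)
  F[0-2] = -2742.3091 N (compression)
  F[1-2] = +2068.8028 N (tension)
  F[1-3] = +2027.3860 N (tension)
  F[2-3] = -2260.8400 N (compression)
  F[2-4] = -854.0781 N (compression)
  F[3-4] = +2294.0057 N (tension)
  Rx@0 = +3795.5300 N
  Ry@0 = +2544.4973 N
  Ry@4 = -2129.0873 N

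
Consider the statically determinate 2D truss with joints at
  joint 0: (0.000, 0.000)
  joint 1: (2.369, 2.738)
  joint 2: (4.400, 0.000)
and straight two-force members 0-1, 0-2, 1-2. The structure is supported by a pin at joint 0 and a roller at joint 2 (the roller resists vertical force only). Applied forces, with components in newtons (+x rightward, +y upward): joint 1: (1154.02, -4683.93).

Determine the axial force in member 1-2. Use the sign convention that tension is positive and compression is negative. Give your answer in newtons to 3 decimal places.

-4034.063

N=3 nodes, M=3 members, R=3 reactions → 2N=6, M+R=6
member 0 (0-1): L=3.6206, (cx,cy)=(0.6543,0.7562)
member 1 (0-2): L=4.4000, (cx,cy)=(1.0000,0.0000)
member 2 (1-2): L=3.4090, (cx,cy)=(0.5958,-0.8032)
solve A·x = −loads:
  F[0-1] = -1909.4072 N (compression)
  F[0-2] = +2403.3641 N (tension)
  F[1-2] = -4034.0632 N (compression)
  Rx@0 = -1154.0200 N
  Ry@0 = +1443.9443 N
  Ry@2 = +3239.9857 N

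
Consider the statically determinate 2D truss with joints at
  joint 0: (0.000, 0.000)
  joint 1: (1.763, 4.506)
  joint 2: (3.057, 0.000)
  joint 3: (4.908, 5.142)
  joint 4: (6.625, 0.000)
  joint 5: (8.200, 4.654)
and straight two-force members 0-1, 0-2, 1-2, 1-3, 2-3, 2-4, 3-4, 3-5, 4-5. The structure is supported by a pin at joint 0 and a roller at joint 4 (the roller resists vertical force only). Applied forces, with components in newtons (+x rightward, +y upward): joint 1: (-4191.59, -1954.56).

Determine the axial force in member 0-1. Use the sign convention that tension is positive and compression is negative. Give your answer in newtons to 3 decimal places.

-4601.667

N=6 nodes, M=9 members, R=3 reactions → 2N=12, M+R=12
member 0 (0-1): L=4.8386, (cx,cy)=(0.3644,0.9313)
member 1 (0-2): L=3.0570, (cx,cy)=(1.0000,0.0000)
member 2 (1-2): L=4.6881, (cx,cy)=(0.2760,-0.9612)
member 3 (1-3): L=3.2087, (cx,cy)=(0.9802,0.1982)
member 4 (2-3): L=5.4650, (cx,cy)=(0.3387,0.9409)
member 5 (2-4): L=3.5680, (cx,cy)=(1.0000,0.0000)
member 6 (3-4): L=5.4211, (cx,cy)=(0.3167,-0.9485)
member 7 (3-5): L=3.3280, (cx,cy)=(0.9892,-0.1466)
member 8 (4-5): L=4.9133, (cx,cy)=(0.3206,0.9472)
solve A·x = −loads:
  F[0-1] = -4601.6674 N (compression)
  F[0-2] = -2514.9247 N (compression)
  F[1-2] = +2791.9809 N (tension)
  F[1-3] = +1779.6003 N (tension)
  F[2-3] = -2852.0950 N (compression)
  F[2-4] = -778.2864 N (compression)
  F[3-4] = +2457.2878 N (tension)
  F[3-5] = +0.0000 N (tension)
  F[4-5] = -0.0000 N (compression)
  Rx@0 = +4191.5900 N
  Ry@0 = +4285.3397 N
  Ry@4 = -2330.7797 N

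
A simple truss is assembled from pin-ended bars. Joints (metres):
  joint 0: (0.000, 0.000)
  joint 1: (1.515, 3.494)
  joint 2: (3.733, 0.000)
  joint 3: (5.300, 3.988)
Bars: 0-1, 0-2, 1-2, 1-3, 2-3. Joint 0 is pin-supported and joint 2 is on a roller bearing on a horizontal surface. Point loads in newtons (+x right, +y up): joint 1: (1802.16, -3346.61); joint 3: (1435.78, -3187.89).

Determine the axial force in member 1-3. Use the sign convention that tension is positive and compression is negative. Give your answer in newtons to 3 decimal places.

N=4 nodes, M=5 members, R=3 reactions → 2N=8, M+R=8
member 0 (0-1): L=3.8083, (cx,cy)=(0.3978,0.9175)
member 1 (0-2): L=3.7330, (cx,cy)=(1.0000,0.0000)
member 2 (1-2): L=4.1385, (cx,cy)=(0.5359,-0.8443)
member 3 (1-3): L=3.8171, (cx,cy)=(0.9916,0.1294)
member 4 (2-3): L=4.2848, (cx,cy)=(0.3657,0.9307)
solve A·x = −loads:
  F[0-1] = +2801.6224 N (tension)
  F[0-2] = +2123.4160 N (tension)
  F[1-2] = -6570.4575 N (compression)
  F[1-3] = +2857.7488 N (tension)
  F[2-3] = -3822.5238 N (compression)
  Rx@0 = -3237.9400 N
  Ry@0 = -2570.3939 N
  Ry@2 = +9104.8939 N

2857.749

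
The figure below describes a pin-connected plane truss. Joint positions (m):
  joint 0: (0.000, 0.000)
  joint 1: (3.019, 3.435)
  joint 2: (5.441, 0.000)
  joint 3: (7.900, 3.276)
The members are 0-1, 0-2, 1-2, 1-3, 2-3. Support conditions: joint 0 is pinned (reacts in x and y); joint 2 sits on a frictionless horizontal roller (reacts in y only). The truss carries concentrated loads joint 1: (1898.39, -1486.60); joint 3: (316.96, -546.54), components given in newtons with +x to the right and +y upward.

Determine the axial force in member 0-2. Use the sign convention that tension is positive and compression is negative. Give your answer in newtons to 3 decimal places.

N=4 nodes, M=5 members, R=3 reactions → 2N=8, M+R=8
member 0 (0-1): L=4.5731, (cx,cy)=(0.6602,0.7511)
member 1 (0-2): L=5.4410, (cx,cy)=(1.0000,0.0000)
member 2 (1-2): L=4.2030, (cx,cy)=(0.5763,-0.8173)
member 3 (1-3): L=4.8836, (cx,cy)=(0.9995,-0.0326)
member 4 (2-3): L=4.0962, (cx,cy)=(0.6003,0.7998)
solve A·x = −loads:
  F[0-1] = +1297.5021 N (tension)
  F[0-2] = +1358.7917 N (tension)
  F[1-2] = -3039.7628 N (compression)
  F[1-3] = +710.2186 N (tension)
  F[2-3] = -654.4626 N (compression)
  Rx@0 = -2215.3500 N
  Ry@0 = -974.5869 N
  Ry@2 = +3007.7269 N

1358.792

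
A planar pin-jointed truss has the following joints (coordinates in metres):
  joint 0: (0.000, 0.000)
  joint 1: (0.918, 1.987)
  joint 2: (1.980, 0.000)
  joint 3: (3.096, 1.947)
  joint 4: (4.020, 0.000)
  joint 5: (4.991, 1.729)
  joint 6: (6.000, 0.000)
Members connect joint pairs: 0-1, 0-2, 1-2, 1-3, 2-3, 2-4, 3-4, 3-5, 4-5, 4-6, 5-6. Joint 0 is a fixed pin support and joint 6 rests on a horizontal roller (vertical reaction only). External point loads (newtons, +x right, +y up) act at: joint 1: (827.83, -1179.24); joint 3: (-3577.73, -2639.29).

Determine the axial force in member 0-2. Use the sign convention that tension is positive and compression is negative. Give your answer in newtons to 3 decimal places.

-1288.558

N=7 nodes, M=11 members, R=3 reactions → 2N=14, M+R=14
member 0 (0-1): L=2.1888, (cx,cy)=(0.4194,0.9078)
member 1 (0-2): L=1.9800, (cx,cy)=(1.0000,0.0000)
member 2 (1-2): L=2.2530, (cx,cy)=(0.4714,-0.8819)
member 3 (1-3): L=2.1784, (cx,cy)=(0.9998,-0.0184)
member 4 (2-3): L=2.2442, (cx,cy)=(0.4973,0.8676)
member 5 (2-4): L=2.0400, (cx,cy)=(1.0000,0.0000)
member 6 (3-4): L=2.1551, (cx,cy)=(0.4287,-0.9034)
member 7 (3-5): L=1.9075, (cx,cy)=(0.9934,-0.1143)
member 8 (4-5): L=1.9830, (cx,cy)=(0.4897,0.8719)
member 9 (4-6): L=1.9800, (cx,cy)=(1.0000,0.0000)
member 10 (5-6): L=2.0019, (cx,cy)=(0.5040,-0.8637)
solve A·x = −loads:
  F[0-1] = -3484.3141 N (compression)
  F[0-2] = -1288.5584 N (compression)
  F[1-2] = +2319.8320 N (tension)
  F[1-3] = -3383.2443 N (compression)
  F[2-3] = -2358.2041 N (compression)
  F[2-4] = +977.6557 N (tension)
  F[3-4] = -635.7599 N (compression)
  F[3-5] = -709.7273 N (compression)
  F[4-5] = +658.7384 N (tension)
  F[4-6] = +382.5176 N (tension)
  F[5-6] = -758.9239 N (compression)
  Rx@0 = +2749.9000 N
  Ry@0 = +3163.0563 N
  Ry@6 = +655.4737 N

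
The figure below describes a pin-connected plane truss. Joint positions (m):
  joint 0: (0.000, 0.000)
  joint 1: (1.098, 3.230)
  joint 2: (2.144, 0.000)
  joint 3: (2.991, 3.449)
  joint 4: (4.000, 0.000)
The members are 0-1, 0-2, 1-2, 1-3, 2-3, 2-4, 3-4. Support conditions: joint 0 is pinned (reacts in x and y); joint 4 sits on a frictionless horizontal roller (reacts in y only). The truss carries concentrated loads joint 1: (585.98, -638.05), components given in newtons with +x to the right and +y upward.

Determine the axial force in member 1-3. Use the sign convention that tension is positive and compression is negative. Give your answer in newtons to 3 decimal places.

N=5 nodes, M=7 members, R=3 reactions → 2N=10, M+R=10
member 0 (0-1): L=3.4115, (cx,cy)=(0.3219,0.9468)
member 1 (0-2): L=2.1440, (cx,cy)=(1.0000,0.0000)
member 2 (1-2): L=3.3951, (cx,cy)=(0.3081,-0.9514)
member 3 (1-3): L=1.9056, (cx,cy)=(0.9934,0.1149)
member 4 (2-3): L=3.5515, (cx,cy)=(0.2385,0.9711)
member 5 (2-4): L=1.8560, (cx,cy)=(1.0000,0.0000)
member 6 (3-4): L=3.5936, (cx,cy)=(0.2808,-0.9598)
solve A·x = −loads:
  F[0-1] = +10.8509 N (tension)
  F[0-2] = +582.4876 N (tension)
  F[1-2] = -725.1376 N (compression)
  F[1-3] = -361.4772 N (compression)
  F[2-3] = +710.3635 N (tension)
  F[2-4] = +189.6661 N (tension)
  F[3-4] = -675.4974 N (compression)
  Rx@0 = -585.9800 N
  Ry@0 = -10.2736 N
  Ry@4 = +648.3236 N

-361.477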